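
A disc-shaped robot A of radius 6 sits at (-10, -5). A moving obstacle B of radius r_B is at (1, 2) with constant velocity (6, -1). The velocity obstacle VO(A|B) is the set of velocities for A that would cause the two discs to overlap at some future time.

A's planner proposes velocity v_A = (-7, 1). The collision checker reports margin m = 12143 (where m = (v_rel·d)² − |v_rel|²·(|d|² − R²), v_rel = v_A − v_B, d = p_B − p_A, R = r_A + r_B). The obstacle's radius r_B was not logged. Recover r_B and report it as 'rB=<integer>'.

m = 12143
d = (11, 7);  v_rel = (-13, 2),  |v_rel|² = 173
v_rel×d = (-13)·(7) − (2)·(11) = -113
since m = R²·173 − (-113)²:  R² = (12769 + 12143) / 173 = 144
R = √144 = 12  ⇒  r_B = 12 − 6 = 6

rB=6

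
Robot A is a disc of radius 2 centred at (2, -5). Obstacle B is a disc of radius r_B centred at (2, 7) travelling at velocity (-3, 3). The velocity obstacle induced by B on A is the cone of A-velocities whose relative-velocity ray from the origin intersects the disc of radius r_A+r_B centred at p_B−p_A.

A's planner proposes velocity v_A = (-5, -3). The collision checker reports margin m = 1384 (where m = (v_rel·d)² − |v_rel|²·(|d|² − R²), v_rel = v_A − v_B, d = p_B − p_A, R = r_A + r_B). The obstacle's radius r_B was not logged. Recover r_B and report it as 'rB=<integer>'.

m = 1384
d = (0, 12);  v_rel = (-2, -6),  |v_rel|² = 40
v_rel×d = (-2)·(12) − (-6)·(0) = -24
since m = R²·40 − (-24)²:  R² = (576 + 1384) / 40 = 49
R = √49 = 7  ⇒  r_B = 7 − 2 = 5

rB=5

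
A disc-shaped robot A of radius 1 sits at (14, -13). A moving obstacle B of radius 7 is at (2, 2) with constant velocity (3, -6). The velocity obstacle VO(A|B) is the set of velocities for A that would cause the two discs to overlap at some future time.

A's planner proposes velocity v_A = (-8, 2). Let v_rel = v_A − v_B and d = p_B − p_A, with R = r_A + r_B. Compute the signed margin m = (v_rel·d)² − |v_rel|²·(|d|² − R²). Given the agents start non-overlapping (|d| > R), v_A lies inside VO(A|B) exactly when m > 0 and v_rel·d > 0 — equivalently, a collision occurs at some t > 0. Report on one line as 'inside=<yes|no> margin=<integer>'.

d = (-12, 15),  |d|² = 369;  R = 1+7 = 8,  c = 369−8² = 305
v_rel = (-11, 8),  |v_rel|² = 185;  v_rel·d = (-11)·(-12) + (8)·(15) = 252
185·t² − 504·t + 305 = 0  ⇒  m = 252² − 185·305 = 7079
m = 7079 > 0,  v_rel·d = 252 > 0  ⇒  inside

inside=yes margin=7079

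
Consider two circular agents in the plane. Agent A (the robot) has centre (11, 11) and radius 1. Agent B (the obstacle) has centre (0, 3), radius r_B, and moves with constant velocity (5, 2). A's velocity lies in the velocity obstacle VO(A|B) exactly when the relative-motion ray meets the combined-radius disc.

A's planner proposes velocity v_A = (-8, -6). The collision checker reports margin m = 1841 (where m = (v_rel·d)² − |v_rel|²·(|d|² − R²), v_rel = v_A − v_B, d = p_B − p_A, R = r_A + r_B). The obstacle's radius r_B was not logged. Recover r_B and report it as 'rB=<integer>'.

m = 1841
d = (-11, -8);  v_rel = (-13, -8),  |v_rel|² = 233
v_rel×d = (-13)·(-8) − (-8)·(-11) = 16
since m = R²·233 − 16²:  R² = (256 + 1841) / 233 = 9
R = √9 = 3  ⇒  r_B = 3 − 1 = 2

rB=2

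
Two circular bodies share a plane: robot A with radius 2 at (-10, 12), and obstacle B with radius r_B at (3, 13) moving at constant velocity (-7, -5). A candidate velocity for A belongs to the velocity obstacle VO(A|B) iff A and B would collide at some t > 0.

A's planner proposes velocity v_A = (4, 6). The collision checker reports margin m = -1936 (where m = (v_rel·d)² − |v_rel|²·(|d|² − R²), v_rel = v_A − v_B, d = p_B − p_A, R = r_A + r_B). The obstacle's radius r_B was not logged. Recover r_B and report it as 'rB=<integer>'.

m = -1936
d = (13, 1);  v_rel = (11, 11),  |v_rel|² = 242
v_rel×d = (11)·(1) − (11)·(13) = -132
since m = R²·242 − (-132)²:  R² = (17424 + -1936) / 242 = 64
R = √64 = 8  ⇒  r_B = 8 − 2 = 6

rB=6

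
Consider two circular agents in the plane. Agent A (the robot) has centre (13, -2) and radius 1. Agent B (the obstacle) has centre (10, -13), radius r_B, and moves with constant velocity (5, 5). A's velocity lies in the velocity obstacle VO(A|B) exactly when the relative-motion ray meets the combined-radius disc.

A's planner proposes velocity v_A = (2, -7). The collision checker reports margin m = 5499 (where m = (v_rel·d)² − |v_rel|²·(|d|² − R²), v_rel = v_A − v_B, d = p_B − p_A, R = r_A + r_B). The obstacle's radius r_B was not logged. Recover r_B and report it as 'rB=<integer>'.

m = 5499
d = (-3, -11);  v_rel = (-3, -12),  |v_rel|² = 153
v_rel×d = (-3)·(-11) − (-12)·(-3) = -3
since m = R²·153 − (-3)²:  R² = (9 + 5499) / 153 = 36
R = √36 = 6  ⇒  r_B = 6 − 1 = 5

rB=5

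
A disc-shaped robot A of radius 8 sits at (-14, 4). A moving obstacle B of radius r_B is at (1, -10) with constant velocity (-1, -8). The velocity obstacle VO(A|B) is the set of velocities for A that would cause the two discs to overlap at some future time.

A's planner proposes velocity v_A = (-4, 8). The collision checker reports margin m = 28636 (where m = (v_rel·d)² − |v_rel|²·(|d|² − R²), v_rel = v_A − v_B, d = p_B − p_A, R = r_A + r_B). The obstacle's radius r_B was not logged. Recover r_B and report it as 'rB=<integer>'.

m = 28636
d = (15, -14);  v_rel = (-3, 16),  |v_rel|² = 265
v_rel×d = (-3)·(-14) − (16)·(15) = -198
since m = R²·265 − (-198)²:  R² = (39204 + 28636) / 265 = 256
R = √256 = 16  ⇒  r_B = 16 − 8 = 8

rB=8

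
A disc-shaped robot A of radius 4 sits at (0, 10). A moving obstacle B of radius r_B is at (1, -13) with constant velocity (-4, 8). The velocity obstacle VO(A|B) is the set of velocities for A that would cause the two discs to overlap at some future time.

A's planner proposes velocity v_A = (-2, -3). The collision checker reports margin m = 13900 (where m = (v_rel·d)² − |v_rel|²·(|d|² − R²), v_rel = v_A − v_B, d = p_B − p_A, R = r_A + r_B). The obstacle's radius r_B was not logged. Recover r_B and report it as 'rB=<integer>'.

m = 13900
d = (1, -23);  v_rel = (2, -11),  |v_rel|² = 125
v_rel×d = (2)·(-23) − (-11)·(1) = -35
since m = R²·125 − (-35)²:  R² = (1225 + 13900) / 125 = 121
R = √121 = 11  ⇒  r_B = 11 − 4 = 7

rB=7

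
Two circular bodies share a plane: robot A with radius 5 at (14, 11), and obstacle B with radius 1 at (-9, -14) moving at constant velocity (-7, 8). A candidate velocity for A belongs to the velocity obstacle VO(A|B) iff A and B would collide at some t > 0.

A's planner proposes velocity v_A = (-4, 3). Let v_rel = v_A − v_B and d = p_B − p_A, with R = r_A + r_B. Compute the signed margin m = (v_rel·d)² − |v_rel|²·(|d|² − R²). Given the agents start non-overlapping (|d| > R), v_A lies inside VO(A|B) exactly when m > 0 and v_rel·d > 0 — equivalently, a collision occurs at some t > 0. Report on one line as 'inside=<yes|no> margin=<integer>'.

d = (-23, -25),  |d|² = 1154;  R = 5+1 = 6,  c = 1154−6² = 1118
v_rel = (3, -5),  |v_rel|² = 34;  v_rel·d = (3)·(-23) + (-5)·(-25) = 56
34·t² − 112·t + 1118 = 0  ⇒  m = 56² − 34·1118 = -34876
m = -34876 < 0,  v_rel·d = 56 > 0  ⇒  outside

inside=no margin=-34876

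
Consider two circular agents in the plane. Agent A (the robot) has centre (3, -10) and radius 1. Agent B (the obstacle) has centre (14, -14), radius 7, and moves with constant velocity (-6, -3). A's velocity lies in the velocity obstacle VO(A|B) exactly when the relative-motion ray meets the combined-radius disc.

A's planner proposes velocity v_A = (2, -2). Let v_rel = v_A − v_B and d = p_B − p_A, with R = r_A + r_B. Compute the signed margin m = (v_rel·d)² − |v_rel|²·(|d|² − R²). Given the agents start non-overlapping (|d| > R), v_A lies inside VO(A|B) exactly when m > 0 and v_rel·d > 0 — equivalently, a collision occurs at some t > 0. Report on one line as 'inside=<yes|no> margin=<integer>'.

d = (11, -4),  |d|² = 137;  R = 1+7 = 8,  c = 137−8² = 73
v_rel = (8, 1),  |v_rel|² = 65;  v_rel·d = (8)·(11) + (1)·(-4) = 84
65·t² − 168·t + 73 = 0  ⇒  m = 84² − 65·73 = 2311
m = 2311 > 0,  v_rel·d = 84 > 0  ⇒  inside

inside=yes margin=2311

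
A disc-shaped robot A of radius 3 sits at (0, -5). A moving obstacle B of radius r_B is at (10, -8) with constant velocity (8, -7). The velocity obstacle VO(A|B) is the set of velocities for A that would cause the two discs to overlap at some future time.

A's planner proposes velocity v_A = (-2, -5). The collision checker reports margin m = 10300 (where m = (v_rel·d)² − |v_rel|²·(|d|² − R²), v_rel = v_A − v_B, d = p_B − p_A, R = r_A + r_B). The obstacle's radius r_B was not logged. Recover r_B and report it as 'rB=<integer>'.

m = 10300
d = (10, -3);  v_rel = (-10, 2),  |v_rel|² = 104
v_rel×d = (-10)·(-3) − (2)·(10) = 10
since m = R²·104 − 10²:  R² = (100 + 10300) / 104 = 100
R = √100 = 10  ⇒  r_B = 10 − 3 = 7

rB=7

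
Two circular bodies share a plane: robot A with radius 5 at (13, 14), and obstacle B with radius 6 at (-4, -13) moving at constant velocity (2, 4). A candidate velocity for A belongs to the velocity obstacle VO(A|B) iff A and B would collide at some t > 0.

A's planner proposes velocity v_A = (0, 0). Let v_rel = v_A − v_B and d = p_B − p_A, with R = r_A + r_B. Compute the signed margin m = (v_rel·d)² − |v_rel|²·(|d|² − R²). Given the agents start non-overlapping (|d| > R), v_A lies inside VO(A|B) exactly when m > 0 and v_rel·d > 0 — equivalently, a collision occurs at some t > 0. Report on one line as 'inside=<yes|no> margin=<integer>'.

d = (-17, -27),  |d|² = 1018;  R = 5+6 = 11,  c = 1018−11² = 897
v_rel = (-2, -4),  |v_rel|² = 20;  v_rel·d = (-2)·(-17) + (-4)·(-27) = 142
20·t² − 284·t + 897 = 0  ⇒  m = 142² − 20·897 = 2224
m = 2224 > 0,  v_rel·d = 142 > 0  ⇒  inside

inside=yes margin=2224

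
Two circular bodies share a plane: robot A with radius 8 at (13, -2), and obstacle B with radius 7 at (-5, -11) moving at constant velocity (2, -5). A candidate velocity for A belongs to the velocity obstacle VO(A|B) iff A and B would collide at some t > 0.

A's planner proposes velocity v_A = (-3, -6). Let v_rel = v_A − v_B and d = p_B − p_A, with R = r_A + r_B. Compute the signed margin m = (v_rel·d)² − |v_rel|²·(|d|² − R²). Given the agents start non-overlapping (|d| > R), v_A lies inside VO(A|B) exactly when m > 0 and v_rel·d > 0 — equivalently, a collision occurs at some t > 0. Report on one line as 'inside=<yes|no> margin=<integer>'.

d = (-18, -9),  |d|² = 405;  R = 8+7 = 15,  c = 405−15² = 180
v_rel = (-5, -1),  |v_rel|² = 26;  v_rel·d = (-5)·(-18) + (-1)·(-9) = 99
26·t² − 198·t + 180 = 0  ⇒  m = 99² − 26·180 = 5121
m = 5121 > 0,  v_rel·d = 99 > 0  ⇒  inside

inside=yes margin=5121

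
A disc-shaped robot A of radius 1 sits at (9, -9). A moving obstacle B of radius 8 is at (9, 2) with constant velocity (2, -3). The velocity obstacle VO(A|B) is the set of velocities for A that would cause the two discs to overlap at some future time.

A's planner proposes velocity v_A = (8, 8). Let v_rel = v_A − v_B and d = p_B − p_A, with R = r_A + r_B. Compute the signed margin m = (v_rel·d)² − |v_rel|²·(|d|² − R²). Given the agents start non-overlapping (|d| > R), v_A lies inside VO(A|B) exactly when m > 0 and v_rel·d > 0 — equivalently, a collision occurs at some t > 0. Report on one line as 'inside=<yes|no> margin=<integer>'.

d = (0, 11),  |d|² = 121;  R = 1+8 = 9,  c = 121−9² = 40
v_rel = (6, 11),  |v_rel|² = 157;  v_rel·d = (6)·(0) + (11)·(11) = 121
157·t² − 242·t + 40 = 0  ⇒  m = 121² − 157·40 = 8361
m = 8361 > 0,  v_rel·d = 121 > 0  ⇒  inside

inside=yes margin=8361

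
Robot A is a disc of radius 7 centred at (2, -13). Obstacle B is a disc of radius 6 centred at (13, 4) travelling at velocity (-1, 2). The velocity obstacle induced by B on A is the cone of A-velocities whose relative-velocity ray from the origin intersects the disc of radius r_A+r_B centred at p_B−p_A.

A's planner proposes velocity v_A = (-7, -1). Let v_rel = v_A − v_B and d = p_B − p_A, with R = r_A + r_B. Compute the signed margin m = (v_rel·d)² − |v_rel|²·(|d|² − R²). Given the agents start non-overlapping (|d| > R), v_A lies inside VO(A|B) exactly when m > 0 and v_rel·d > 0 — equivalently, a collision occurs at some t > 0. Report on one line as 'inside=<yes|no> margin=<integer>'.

d = (11, 17),  |d|² = 410;  R = 7+6 = 13,  c = 410−13² = 241
v_rel = (-6, -3),  |v_rel|² = 45;  v_rel·d = (-6)·(11) + (-3)·(17) = -117
45·t² + 234·t + 241 = 0  ⇒  m = (-117)² − 45·241 = 2844
m = 2844 > 0,  v_rel·d = -117 < 0  ⇒  outside

inside=no margin=2844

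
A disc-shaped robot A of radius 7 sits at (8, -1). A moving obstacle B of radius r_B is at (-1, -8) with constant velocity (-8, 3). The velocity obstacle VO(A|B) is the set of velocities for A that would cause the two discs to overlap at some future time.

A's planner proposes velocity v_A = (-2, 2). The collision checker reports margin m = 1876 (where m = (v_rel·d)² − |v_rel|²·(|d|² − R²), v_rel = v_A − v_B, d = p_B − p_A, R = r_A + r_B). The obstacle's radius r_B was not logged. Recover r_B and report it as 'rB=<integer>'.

m = 1876
d = (-9, -7);  v_rel = (6, -1),  |v_rel|² = 37
v_rel×d = (6)·(-7) − (-1)·(-9) = -51
since m = R²·37 − (-51)²:  R² = (2601 + 1876) / 37 = 121
R = √121 = 11  ⇒  r_B = 11 − 7 = 4

rB=4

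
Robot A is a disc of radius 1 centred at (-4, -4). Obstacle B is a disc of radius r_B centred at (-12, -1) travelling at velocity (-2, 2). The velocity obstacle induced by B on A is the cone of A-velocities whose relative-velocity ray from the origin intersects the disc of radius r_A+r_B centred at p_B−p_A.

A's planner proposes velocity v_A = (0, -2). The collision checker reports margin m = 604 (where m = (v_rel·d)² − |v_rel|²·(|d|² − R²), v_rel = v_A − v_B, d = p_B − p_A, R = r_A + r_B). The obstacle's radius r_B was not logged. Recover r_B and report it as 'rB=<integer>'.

m = 604
d = (-8, 3);  v_rel = (2, -4),  |v_rel|² = 20
v_rel×d = (2)·(3) − (-4)·(-8) = -26
since m = R²·20 − (-26)²:  R² = (676 + 604) / 20 = 64
R = √64 = 8  ⇒  r_B = 8 − 1 = 7

rB=7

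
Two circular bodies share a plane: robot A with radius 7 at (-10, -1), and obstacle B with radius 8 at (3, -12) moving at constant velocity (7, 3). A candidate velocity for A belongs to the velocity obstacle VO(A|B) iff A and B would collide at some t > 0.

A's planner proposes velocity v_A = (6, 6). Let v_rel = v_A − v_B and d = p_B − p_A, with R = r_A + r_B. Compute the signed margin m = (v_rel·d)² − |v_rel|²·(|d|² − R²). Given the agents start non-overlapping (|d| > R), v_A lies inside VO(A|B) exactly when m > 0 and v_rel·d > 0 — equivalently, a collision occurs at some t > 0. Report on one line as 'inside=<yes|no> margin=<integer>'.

d = (13, -11),  |d|² = 290;  R = 7+8 = 15,  c = 290−15² = 65
v_rel = (-1, 3),  |v_rel|² = 10;  v_rel·d = (-1)·(13) + (3)·(-11) = -46
10·t² + 92·t + 65 = 0  ⇒  m = (-46)² − 10·65 = 1466
m = 1466 > 0,  v_rel·d = -46 < 0  ⇒  outside

inside=no margin=1466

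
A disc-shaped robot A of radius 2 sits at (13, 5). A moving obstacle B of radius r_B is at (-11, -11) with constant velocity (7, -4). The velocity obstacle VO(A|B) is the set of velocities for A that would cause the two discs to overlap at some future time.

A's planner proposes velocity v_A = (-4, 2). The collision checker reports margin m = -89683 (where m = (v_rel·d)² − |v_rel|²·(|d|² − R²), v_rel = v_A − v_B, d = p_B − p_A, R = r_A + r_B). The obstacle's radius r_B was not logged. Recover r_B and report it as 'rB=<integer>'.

m = -89683
d = (-24, -16);  v_rel = (-11, 6),  |v_rel|² = 157
v_rel×d = (-11)·(-16) − (6)·(-24) = 320
since m = R²·157 − 320²:  R² = (102400 + -89683) / 157 = 81
R = √81 = 9  ⇒  r_B = 9 − 2 = 7

rB=7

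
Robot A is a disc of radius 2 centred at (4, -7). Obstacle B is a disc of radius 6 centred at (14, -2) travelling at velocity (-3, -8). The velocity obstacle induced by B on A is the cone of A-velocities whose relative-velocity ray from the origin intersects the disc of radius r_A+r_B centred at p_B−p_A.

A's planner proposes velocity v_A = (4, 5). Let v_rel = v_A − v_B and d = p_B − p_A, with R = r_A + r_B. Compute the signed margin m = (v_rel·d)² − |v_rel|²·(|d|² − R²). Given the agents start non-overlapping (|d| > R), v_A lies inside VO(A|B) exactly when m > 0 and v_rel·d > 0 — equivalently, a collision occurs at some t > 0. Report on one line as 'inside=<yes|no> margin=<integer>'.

d = (10, 5),  |d|² = 125;  R = 2+6 = 8,  c = 125−8² = 61
v_rel = (7, 13),  |v_rel|² = 218;  v_rel·d = (7)·(10) + (13)·(5) = 135
218·t² − 270·t + 61 = 0  ⇒  m = 135² − 218·61 = 4927
m = 4927 > 0,  v_rel·d = 135 > 0  ⇒  inside

inside=yes margin=4927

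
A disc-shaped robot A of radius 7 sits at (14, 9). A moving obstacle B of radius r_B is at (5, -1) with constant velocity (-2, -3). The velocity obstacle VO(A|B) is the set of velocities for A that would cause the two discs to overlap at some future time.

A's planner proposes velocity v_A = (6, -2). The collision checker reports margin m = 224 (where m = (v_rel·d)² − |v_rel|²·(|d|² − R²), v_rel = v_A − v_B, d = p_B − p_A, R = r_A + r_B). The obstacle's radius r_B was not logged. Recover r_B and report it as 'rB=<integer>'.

m = 224
d = (-9, -10);  v_rel = (8, 1),  |v_rel|² = 65
v_rel×d = (8)·(-10) − (1)·(-9) = -71
since m = R²·65 − (-71)²:  R² = (5041 + 224) / 65 = 81
R = √81 = 9  ⇒  r_B = 9 − 7 = 2

rB=2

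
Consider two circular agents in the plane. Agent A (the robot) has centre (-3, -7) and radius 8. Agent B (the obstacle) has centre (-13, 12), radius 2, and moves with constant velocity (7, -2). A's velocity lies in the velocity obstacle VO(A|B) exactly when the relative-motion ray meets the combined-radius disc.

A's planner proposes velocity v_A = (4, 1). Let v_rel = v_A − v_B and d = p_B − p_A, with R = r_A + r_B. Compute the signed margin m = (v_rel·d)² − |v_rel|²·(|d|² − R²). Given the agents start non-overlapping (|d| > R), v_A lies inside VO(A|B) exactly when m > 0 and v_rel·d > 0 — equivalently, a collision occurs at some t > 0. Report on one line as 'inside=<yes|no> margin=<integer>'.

d = (-10, 19),  |d|² = 461;  R = 8+2 = 10,  c = 461−10² = 361
v_rel = (-3, 3),  |v_rel|² = 18;  v_rel·d = (-3)·(-10) + (3)·(19) = 87
18·t² − 174·t + 361 = 0  ⇒  m = 87² − 18·361 = 1071
m = 1071 > 0,  v_rel·d = 87 > 0  ⇒  inside

inside=yes margin=1071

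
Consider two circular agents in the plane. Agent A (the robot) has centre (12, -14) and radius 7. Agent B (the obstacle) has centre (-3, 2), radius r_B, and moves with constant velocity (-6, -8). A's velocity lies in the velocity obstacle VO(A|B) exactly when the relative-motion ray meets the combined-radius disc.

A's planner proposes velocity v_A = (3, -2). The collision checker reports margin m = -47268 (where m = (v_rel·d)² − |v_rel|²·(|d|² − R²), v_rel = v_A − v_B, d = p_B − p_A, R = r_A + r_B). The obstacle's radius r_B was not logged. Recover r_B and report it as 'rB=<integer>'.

m = -47268
d = (-15, 16);  v_rel = (9, 6),  |v_rel|² = 117
v_rel×d = (9)·(16) − (6)·(-15) = 234
since m = R²·117 − 234²:  R² = (54756 + -47268) / 117 = 64
R = √64 = 8  ⇒  r_B = 8 − 7 = 1

rB=1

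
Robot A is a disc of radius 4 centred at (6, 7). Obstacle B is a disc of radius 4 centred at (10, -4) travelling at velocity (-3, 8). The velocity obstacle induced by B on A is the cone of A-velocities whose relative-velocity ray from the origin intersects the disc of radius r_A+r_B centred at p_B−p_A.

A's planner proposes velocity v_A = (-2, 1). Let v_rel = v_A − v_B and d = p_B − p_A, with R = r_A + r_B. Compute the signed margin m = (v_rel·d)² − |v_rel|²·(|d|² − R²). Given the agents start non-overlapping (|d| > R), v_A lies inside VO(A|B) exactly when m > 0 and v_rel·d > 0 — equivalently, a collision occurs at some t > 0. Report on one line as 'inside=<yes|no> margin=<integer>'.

d = (4, -11),  |d|² = 137;  R = 4+4 = 8,  c = 137−8² = 73
v_rel = (1, -7),  |v_rel|² = 50;  v_rel·d = (1)·(4) + (-7)·(-11) = 81
50·t² − 162·t + 73 = 0  ⇒  m = 81² − 50·73 = 2911
m = 2911 > 0,  v_rel·d = 81 > 0  ⇒  inside

inside=yes margin=2911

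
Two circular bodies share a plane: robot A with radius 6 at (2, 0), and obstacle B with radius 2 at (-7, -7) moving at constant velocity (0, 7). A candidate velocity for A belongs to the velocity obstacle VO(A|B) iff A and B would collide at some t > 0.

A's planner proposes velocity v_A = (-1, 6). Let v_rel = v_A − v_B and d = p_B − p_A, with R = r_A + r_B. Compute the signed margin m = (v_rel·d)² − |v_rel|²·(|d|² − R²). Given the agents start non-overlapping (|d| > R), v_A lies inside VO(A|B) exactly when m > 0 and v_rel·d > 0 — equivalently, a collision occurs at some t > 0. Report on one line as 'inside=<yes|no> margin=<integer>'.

d = (-9, -7),  |d|² = 130;  R = 6+2 = 8,  c = 130−8² = 66
v_rel = (-1, -1),  |v_rel|² = 2;  v_rel·d = (-1)·(-9) + (-1)·(-7) = 16
2·t² − 32·t + 66 = 0  ⇒  m = 16² − 2·66 = 124
m = 124 > 0,  v_rel·d = 16 > 0  ⇒  inside

inside=yes margin=124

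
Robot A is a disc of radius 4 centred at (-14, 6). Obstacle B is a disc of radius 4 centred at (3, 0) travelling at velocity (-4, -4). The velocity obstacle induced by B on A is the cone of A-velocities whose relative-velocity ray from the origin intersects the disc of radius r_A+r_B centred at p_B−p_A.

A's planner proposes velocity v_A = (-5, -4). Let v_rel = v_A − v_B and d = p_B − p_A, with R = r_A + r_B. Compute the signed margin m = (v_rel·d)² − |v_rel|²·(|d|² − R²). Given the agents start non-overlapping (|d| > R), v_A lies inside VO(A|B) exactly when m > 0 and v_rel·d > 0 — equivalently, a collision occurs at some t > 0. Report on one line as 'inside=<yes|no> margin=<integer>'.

d = (17, -6),  |d|² = 325;  R = 4+4 = 8,  c = 325−8² = 261
v_rel = (-1, 0),  |v_rel|² = 1;  v_rel·d = (-1)·(17) + (0)·(-6) = -17
1·t² + 34·t + 261 = 0  ⇒  m = (-17)² − 1·261 = 28
m = 28 > 0,  v_rel·d = -17 < 0  ⇒  outside

inside=no margin=28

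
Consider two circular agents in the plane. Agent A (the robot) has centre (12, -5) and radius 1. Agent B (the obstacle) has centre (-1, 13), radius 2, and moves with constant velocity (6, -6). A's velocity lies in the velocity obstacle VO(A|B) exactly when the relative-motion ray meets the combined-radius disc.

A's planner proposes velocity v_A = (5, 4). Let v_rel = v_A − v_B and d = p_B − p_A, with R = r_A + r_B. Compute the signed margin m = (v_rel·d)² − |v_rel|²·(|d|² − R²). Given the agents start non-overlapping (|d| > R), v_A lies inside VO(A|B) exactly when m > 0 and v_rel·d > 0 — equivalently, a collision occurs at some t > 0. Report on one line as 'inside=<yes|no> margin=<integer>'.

d = (-13, 18),  |d|² = 493;  R = 1+2 = 3,  c = 493−3² = 484
v_rel = (-1, 10),  |v_rel|² = 101;  v_rel·d = (-1)·(-13) + (10)·(18) = 193
101·t² − 386·t + 484 = 0  ⇒  m = 193² − 101·484 = -11635
m = -11635 < 0,  v_rel·d = 193 > 0  ⇒  outside

inside=no margin=-11635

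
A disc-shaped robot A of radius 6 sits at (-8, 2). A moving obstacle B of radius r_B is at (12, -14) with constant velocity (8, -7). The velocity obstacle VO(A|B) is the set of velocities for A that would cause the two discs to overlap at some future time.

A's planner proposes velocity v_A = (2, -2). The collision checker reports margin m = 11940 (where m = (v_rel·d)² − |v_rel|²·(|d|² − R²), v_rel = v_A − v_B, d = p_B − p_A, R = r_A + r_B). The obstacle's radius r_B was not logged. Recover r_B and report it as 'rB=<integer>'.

m = 11940
d = (20, -16);  v_rel = (-6, 5),  |v_rel|² = 61
v_rel×d = (-6)·(-16) − (5)·(20) = -4
since m = R²·61 − (-4)²:  R² = (16 + 11940) / 61 = 196
R = √196 = 14  ⇒  r_B = 14 − 6 = 8

rB=8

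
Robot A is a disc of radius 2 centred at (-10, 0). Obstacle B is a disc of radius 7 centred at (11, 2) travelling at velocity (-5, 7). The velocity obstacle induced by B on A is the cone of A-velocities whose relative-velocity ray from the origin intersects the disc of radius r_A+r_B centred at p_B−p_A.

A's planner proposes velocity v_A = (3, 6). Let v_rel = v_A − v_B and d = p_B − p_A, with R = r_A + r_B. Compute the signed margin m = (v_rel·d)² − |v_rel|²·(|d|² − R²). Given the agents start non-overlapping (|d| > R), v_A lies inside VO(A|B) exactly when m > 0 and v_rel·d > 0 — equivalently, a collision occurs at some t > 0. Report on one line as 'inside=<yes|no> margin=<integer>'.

d = (21, 2),  |d|² = 445;  R = 2+7 = 9,  c = 445−9² = 364
v_rel = (8, -1),  |v_rel|² = 65;  v_rel·d = (8)·(21) + (-1)·(2) = 166
65·t² − 332·t + 364 = 0  ⇒  m = 166² − 65·364 = 3896
m = 3896 > 0,  v_rel·d = 166 > 0  ⇒  inside

inside=yes margin=3896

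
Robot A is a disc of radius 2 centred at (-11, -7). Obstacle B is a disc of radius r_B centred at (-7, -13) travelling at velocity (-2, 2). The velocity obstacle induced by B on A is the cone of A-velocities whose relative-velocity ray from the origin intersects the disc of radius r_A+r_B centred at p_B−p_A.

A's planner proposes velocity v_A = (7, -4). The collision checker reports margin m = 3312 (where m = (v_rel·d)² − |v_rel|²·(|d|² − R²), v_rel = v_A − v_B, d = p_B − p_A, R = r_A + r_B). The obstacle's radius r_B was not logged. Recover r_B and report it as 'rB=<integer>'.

m = 3312
d = (4, -6);  v_rel = (9, -6),  |v_rel|² = 117
v_rel×d = (9)·(-6) − (-6)·(4) = -30
since m = R²·117 − (-30)²:  R² = (900 + 3312) / 117 = 36
R = √36 = 6  ⇒  r_B = 6 − 2 = 4

rB=4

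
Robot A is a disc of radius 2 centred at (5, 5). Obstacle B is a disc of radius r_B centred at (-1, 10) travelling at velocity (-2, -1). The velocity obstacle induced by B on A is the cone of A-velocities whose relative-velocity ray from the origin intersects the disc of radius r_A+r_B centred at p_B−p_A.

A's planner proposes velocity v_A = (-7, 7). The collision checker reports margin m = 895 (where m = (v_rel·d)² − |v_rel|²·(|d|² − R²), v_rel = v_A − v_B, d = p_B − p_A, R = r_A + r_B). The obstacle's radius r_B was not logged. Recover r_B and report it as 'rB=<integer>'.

m = 895
d = (-6, 5);  v_rel = (-5, 8),  |v_rel|² = 89
v_rel×d = (-5)·(5) − (8)·(-6) = 23
since m = R²·89 − 23²:  R² = (529 + 895) / 89 = 16
R = √16 = 4  ⇒  r_B = 4 − 2 = 2

rB=2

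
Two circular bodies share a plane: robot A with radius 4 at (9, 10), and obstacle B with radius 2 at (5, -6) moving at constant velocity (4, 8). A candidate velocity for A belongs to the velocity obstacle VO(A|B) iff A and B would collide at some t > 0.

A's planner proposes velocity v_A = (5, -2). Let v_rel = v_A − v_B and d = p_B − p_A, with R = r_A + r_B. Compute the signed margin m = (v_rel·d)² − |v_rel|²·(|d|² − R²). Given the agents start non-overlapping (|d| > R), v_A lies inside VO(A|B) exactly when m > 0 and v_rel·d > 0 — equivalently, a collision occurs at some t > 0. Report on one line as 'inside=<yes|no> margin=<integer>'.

d = (-4, -16),  |d|² = 272;  R = 4+2 = 6,  c = 272−6² = 236
v_rel = (1, -10),  |v_rel|² = 101;  v_rel·d = (1)·(-4) + (-10)·(-16) = 156
101·t² − 312·t + 236 = 0  ⇒  m = 156² − 101·236 = 500
m = 500 > 0,  v_rel·d = 156 > 0  ⇒  inside

inside=yes margin=500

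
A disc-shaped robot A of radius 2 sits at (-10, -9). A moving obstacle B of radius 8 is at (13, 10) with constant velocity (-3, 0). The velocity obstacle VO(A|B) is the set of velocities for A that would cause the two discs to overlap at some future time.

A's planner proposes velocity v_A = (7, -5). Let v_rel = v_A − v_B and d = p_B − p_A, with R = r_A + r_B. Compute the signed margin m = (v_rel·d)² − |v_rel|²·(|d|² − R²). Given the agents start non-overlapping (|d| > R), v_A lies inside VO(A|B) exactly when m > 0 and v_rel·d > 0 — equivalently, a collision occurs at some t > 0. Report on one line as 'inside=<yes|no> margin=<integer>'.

d = (23, 19),  |d|² = 890;  R = 2+8 = 10,  c = 890−10² = 790
v_rel = (10, -5),  |v_rel|² = 125;  v_rel·d = (10)·(23) + (-5)·(19) = 135
125·t² − 270·t + 790 = 0  ⇒  m = 135² − 125·790 = -80525
m = -80525 < 0,  v_rel·d = 135 > 0  ⇒  outside

inside=no margin=-80525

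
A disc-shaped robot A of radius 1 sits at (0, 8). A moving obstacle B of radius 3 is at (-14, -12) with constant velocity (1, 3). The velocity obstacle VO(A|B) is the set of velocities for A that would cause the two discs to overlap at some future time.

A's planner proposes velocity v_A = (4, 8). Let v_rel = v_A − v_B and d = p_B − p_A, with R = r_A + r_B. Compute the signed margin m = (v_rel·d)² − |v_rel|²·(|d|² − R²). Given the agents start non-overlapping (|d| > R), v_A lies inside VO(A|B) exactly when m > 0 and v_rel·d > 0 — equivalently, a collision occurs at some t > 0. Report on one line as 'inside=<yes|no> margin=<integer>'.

d = (-14, -20),  |d|² = 596;  R = 1+3 = 4,  c = 596−4² = 580
v_rel = (3, 5),  |v_rel|² = 34;  v_rel·d = (3)·(-14) + (5)·(-20) = -142
34·t² + 284·t + 580 = 0  ⇒  m = (-142)² − 34·580 = 444
m = 444 > 0,  v_rel·d = -142 < 0  ⇒  outside

inside=no margin=444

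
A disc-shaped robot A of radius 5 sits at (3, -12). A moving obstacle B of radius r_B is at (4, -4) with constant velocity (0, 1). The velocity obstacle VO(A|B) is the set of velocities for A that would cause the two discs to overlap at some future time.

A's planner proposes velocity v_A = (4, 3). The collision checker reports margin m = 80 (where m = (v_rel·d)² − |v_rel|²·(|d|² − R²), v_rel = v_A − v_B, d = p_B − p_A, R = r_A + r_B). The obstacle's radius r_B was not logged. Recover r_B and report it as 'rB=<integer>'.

m = 80
d = (1, 8);  v_rel = (4, 2),  |v_rel|² = 20
v_rel×d = (4)·(8) − (2)·(1) = 30
since m = R²·20 − 30²:  R² = (900 + 80) / 20 = 49
R = √49 = 7  ⇒  r_B = 7 − 5 = 2

rB=2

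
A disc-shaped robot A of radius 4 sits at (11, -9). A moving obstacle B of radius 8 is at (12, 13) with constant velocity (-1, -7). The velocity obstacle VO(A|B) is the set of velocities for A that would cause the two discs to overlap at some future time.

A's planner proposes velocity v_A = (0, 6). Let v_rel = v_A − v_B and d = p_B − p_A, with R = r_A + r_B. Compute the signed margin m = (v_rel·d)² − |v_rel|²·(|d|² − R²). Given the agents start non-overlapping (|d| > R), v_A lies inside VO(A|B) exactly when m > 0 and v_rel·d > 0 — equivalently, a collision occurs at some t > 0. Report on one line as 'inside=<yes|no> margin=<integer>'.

d = (1, 22),  |d|² = 485;  R = 4+8 = 12,  c = 485−12² = 341
v_rel = (1, 13),  |v_rel|² = 170;  v_rel·d = (1)·(1) + (13)·(22) = 287
170·t² − 574·t + 341 = 0  ⇒  m = 287² − 170·341 = 24399
m = 24399 > 0,  v_rel·d = 287 > 0  ⇒  inside

inside=yes margin=24399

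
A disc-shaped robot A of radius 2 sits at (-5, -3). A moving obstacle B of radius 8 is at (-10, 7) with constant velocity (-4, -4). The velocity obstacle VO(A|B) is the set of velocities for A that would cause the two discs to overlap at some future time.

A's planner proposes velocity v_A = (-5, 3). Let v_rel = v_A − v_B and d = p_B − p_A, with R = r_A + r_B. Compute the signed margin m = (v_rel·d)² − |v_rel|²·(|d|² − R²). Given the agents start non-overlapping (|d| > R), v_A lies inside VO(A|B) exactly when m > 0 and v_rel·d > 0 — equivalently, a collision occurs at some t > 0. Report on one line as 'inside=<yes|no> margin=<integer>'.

d = (-5, 10),  |d|² = 125;  R = 2+8 = 10,  c = 125−10² = 25
v_rel = (-1, 7),  |v_rel|² = 50;  v_rel·d = (-1)·(-5) + (7)·(10) = 75
50·t² − 150·t + 25 = 0  ⇒  m = 75² − 50·25 = 4375
m = 4375 > 0,  v_rel·d = 75 > 0  ⇒  inside

inside=yes margin=4375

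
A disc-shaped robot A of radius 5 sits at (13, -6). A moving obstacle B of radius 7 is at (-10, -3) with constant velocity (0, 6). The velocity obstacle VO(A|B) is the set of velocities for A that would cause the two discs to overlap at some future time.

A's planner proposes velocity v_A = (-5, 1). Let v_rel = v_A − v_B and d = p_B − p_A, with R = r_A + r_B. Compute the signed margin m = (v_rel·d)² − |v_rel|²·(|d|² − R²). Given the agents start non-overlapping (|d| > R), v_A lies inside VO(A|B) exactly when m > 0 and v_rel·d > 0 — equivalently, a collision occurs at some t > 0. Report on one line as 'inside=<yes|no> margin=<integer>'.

d = (-23, 3),  |d|² = 538;  R = 5+7 = 12,  c = 538−12² = 394
v_rel = (-5, -5),  |v_rel|² = 50;  v_rel·d = (-5)·(-23) + (-5)·(3) = 100
50·t² − 200·t + 394 = 0  ⇒  m = 100² − 50·394 = -9700
m = -9700 < 0,  v_rel·d = 100 > 0  ⇒  outside

inside=no margin=-9700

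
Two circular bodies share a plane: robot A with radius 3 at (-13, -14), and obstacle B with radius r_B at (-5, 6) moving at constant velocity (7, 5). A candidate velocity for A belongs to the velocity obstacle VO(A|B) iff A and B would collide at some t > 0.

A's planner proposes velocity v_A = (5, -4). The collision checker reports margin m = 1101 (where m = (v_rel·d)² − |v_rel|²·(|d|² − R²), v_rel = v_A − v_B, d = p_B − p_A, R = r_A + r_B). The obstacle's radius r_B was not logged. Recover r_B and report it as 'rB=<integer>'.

m = 1101
d = (8, 20);  v_rel = (-2, -9),  |v_rel|² = 85
v_rel×d = (-2)·(20) − (-9)·(8) = 32
since m = R²·85 − 32²:  R² = (1024 + 1101) / 85 = 25
R = √25 = 5  ⇒  r_B = 5 − 3 = 2

rB=2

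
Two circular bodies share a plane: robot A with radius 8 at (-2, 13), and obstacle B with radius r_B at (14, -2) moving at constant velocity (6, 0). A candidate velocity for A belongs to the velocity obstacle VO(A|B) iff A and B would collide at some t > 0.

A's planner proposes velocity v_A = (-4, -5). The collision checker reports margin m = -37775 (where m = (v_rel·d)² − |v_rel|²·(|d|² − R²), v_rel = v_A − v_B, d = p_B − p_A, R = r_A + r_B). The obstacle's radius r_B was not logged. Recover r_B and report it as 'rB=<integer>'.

m = -37775
d = (16, -15);  v_rel = (-10, -5),  |v_rel|² = 125
v_rel×d = (-10)·(-15) − (-5)·(16) = 230
since m = R²·125 − 230²:  R² = (52900 + -37775) / 125 = 121
R = √121 = 11  ⇒  r_B = 11 − 8 = 3

rB=3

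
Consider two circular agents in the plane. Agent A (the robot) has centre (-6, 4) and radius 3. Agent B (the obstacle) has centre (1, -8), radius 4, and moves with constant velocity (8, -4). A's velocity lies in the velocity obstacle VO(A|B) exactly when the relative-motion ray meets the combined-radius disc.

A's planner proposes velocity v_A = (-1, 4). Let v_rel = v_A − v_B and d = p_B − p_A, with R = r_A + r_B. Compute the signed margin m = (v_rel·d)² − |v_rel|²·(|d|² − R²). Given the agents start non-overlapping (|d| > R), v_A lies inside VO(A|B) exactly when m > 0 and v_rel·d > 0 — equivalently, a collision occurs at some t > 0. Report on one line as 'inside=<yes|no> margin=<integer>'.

d = (7, -12),  |d|² = 193;  R = 3+4 = 7,  c = 193−7² = 144
v_rel = (-9, 8),  |v_rel|² = 145;  v_rel·d = (-9)·(7) + (8)·(-12) = -159
145·t² + 318·t + 144 = 0  ⇒  m = (-159)² − 145·144 = 4401
m = 4401 > 0,  v_rel·d = -159 < 0  ⇒  outside

inside=no margin=4401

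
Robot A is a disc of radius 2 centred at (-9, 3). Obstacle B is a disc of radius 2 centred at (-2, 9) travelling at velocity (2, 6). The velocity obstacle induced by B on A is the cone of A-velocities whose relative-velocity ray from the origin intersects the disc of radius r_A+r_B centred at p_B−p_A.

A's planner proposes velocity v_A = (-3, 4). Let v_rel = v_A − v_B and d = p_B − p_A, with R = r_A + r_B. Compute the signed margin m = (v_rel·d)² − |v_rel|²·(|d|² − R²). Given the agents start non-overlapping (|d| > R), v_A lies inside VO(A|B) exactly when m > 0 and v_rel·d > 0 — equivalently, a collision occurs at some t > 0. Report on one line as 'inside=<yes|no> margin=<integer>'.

d = (7, 6),  |d|² = 85;  R = 2+2 = 4,  c = 85−4² = 69
v_rel = (-5, -2),  |v_rel|² = 29;  v_rel·d = (-5)·(7) + (-2)·(6) = -47
29·t² + 94·t + 69 = 0  ⇒  m = (-47)² − 29·69 = 208
m = 208 > 0,  v_rel·d = -47 < 0  ⇒  outside

inside=no margin=208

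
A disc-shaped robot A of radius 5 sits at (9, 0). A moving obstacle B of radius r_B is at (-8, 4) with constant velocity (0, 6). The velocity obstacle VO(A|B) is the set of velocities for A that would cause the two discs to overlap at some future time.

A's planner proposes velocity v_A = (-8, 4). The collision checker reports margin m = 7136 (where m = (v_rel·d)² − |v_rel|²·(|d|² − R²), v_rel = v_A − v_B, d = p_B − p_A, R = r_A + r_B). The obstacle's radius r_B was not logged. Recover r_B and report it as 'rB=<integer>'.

m = 7136
d = (-17, 4);  v_rel = (-8, -2),  |v_rel|² = 68
v_rel×d = (-8)·(4) − (-2)·(-17) = -66
since m = R²·68 − (-66)²:  R² = (4356 + 7136) / 68 = 169
R = √169 = 13  ⇒  r_B = 13 − 5 = 8

rB=8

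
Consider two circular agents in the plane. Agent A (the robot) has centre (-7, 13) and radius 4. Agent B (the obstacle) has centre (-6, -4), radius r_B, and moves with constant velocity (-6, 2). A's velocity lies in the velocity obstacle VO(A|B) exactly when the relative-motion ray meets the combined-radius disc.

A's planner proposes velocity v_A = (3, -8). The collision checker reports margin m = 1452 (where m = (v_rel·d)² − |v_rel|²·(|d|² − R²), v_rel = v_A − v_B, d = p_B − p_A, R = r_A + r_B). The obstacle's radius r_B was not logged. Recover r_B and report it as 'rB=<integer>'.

m = 1452
d = (1, -17);  v_rel = (9, -10),  |v_rel|² = 181
v_rel×d = (9)·(-17) − (-10)·(1) = -143
since m = R²·181 − (-143)²:  R² = (20449 + 1452) / 181 = 121
R = √121 = 11  ⇒  r_B = 11 − 4 = 7

rB=7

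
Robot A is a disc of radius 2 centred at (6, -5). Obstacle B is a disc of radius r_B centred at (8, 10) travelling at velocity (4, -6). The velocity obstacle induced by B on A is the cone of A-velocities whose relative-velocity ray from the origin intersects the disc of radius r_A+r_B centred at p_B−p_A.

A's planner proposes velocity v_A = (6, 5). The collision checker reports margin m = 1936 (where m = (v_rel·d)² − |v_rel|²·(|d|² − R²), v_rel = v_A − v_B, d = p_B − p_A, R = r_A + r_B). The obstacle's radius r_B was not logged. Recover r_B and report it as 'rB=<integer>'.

m = 1936
d = (2, 15);  v_rel = (2, 11),  |v_rel|² = 125
v_rel×d = (2)·(15) − (11)·(2) = 8
since m = R²·125 − 8²:  R² = (64 + 1936) / 125 = 16
R = √16 = 4  ⇒  r_B = 4 − 2 = 2

rB=2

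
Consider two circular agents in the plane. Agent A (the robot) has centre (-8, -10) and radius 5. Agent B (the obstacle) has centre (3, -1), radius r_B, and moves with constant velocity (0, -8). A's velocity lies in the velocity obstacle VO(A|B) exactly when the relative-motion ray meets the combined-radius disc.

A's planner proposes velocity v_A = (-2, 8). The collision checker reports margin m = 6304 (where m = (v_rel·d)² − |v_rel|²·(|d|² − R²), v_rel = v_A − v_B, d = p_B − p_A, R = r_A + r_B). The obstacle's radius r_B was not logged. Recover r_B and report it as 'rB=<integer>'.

m = 6304
d = (11, 9);  v_rel = (-2, 16),  |v_rel|² = 260
v_rel×d = (-2)·(9) − (16)·(11) = -194
since m = R²·260 − (-194)²:  R² = (37636 + 6304) / 260 = 169
R = √169 = 13  ⇒  r_B = 13 − 5 = 8

rB=8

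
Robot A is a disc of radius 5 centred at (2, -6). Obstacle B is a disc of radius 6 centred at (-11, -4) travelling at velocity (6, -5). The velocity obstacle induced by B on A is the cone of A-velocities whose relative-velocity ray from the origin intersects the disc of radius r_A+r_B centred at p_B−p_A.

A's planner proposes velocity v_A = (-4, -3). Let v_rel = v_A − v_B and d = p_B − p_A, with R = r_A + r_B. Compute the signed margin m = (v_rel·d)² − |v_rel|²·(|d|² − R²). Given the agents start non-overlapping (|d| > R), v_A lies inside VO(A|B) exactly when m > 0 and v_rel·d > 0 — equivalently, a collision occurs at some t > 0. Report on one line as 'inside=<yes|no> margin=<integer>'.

d = (-13, 2),  |d|² = 173;  R = 5+6 = 11,  c = 173−11² = 52
v_rel = (-10, 2),  |v_rel|² = 104;  v_rel·d = (-10)·(-13) + (2)·(2) = 134
104·t² − 268·t + 52 = 0  ⇒  m = 134² − 104·52 = 12548
m = 12548 > 0,  v_rel·d = 134 > 0  ⇒  inside

inside=yes margin=12548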